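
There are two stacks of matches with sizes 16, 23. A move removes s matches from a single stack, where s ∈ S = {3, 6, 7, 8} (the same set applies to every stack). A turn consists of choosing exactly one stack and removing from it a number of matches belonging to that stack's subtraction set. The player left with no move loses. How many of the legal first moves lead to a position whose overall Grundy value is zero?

All stacks use S = {3, 6, 7, 8}:
n :  0  1  2  3  4  5  6  7  8  9 10 11 12 13 14 15 16 17 18 19 20 21 22 23
G :  0  0  0  1  1  1  2  2  2  3  3  0  0  0  1  1  1  2  2  2  3  3  0  0
Stack A: G(16) = 1.
Stack B: G(23) = 0.
Combined Grundy value = 1 ⊕ 0 = 1.
A winning move leaves total XOR = 0, i.e. changes one component's Grundy value g to g ⊕ X where X is the current total.
Stack A: need g' = 1⊕1 = 0. Options: 16−3→G=0, 16−6→G=3, 16−7→G=3, 16−8→G=2. Hits: 1.
Stack B: need g' = 0⊕1 = 1. Options: 23−3→G=3, 23−6→G=2, 23−7→G=1, 23−8→G=1. Hits: 2.

3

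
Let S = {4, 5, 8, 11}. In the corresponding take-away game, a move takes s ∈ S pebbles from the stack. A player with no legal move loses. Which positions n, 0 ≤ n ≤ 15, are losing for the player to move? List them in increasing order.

0, 1, 2, 3, 15

n :  0  1  2  3  4  5  6  7  8  9 10 11 12 13 14 15
G :  0  0  0  0  1  1  1  1  2  2  2  2  3  3  3  0
P-positions are exactly the n with G(n) = 0.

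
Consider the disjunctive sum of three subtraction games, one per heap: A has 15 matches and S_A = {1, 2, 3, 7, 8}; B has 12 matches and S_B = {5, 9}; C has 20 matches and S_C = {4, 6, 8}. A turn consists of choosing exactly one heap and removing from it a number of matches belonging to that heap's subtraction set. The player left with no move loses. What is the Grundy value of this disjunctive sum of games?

2

Heap A, S = {1, 2, 3, 7, 8}:
n :  0  1  2  3  4  5  6  7  8  9 10 11 12 13 14 15
G :  0  1  2  3  0  1  2  3  4  0  1  2  3  0  1  2
G_A(15) = 2.
Heap B, S = {5, 9}:
G(0) = 0
G(1) = mex{} = 0
G(2) = mex{} = 0
G(3) = mex{} = 0
G(4) = mex{} = 0
G(5) = mex{0} = 1
G(6) = mex{0} = 1
G(7) = mex{0} = 1
G(8) = mex{0} = 1
G(9) = mex{0,0} = 1
G(10) = mex{1,0} = 2
G(11) = mex{1,0} = 2
G(12) = mex{1,0} = 2
G_B(12) = 2.
Heap C, S = {4, 6, 8}:
G(0) = 0
G(1) = mex{} = 0
G(2) = mex{} = 0
G(3) = mex{} = 0
G(4) = mex{0} = 1
G(5) = mex{0} = 1
G(6) = mex{0,0} = 1
G(7) = mex{0,0} = 1
G(8) = mex{1,0,0} = 2
G(9) = mex{1,0,0} = 2
G(10) = mex{1,1,0} = 2
G(11) = mex{1,1,0} = 2
G(12) = mex{2,1,1} = 0
G(13) = mex{2,1,1} = 0
G(14) = mex{2,2,1} = 0
G(15) = mex{2,2,1} = 0
G(16) = mex{0,2,2} = 1
G(17) = mex{0,2,2} = 1
G(18) = mex{0,0,2} = 1
G(19) = mex{0,0,2} = 1
G(20) = mex{1,0,0} = 2
G_C(20) = 2.
Combined Grundy value = 2 ⊕ 2 ⊕ 2 = 2.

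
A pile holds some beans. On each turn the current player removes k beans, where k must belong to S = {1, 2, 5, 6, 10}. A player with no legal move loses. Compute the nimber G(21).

G(0) = 0
G(1) = mex{0} = 1
G(2) = mex{1,0} = 2
G(3) = mex{2,1} = 0
G(4) = mex{0,2} = 1
G(5) = mex{1,0,0} = 2
G(6) = mex{2,1,1,0} = 3
G(7) = mex{3,2,2,1} = 0
G(8) = mex{0,3,0,2} = 1
G(9) = mex{1,0,1,0} = 2
G(10) = mex{2,1,2,1,0} = 3
G(11) = mex{3,2,3,2,1} = 0
G(12) = mex{0,3,0,3,2} = 1
G(13) = mex{1,0,1,0,0} = 2
G(14) = mex{2,1,2,1,1} = 0
G(15) = mex{0,2,3,2,2} = 1
G(16) = mex{1,0,0,3,3} = 2
G(17) = mex{2,1,1,0,0} = 3
G(18) = mex{3,2,2,1,1} = 0
G(19) = mex{0,3,0,2,2} = 1
G(20) = mex{1,0,1,0,3} = 2
G(21) = mex{2,1,2,1,0} = 3

3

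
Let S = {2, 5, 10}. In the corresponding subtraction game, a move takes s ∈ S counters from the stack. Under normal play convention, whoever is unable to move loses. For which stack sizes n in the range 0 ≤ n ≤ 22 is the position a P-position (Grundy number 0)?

G(0) = 0
G(1) = mex{} = 0
G(2) = mex{0} = 1
G(3) = mex{0} = 1
G(4) = mex{1} = 0
G(5) = mex{1,0} = 2
G(6) = mex{0,0} = 1
G(7) = mex{2,1} = 0
G(8) = mex{1,1} = 0
G(9) = mex{0,0} = 1
G(10) = mex{0,2,0} = 1
G(11) = mex{1,1,0} = 2
G(12) = mex{1,0,1} = 2
G(13) = mex{2,0,1} = 3
G(14) = mex{2,1,0} = 3
G(15) = mex{3,1,2} = 0
G(16) = mex{3,2,1} = 0
G(17) = mex{0,2,0} = 1
G(18) = mex{0,3,0} = 1
G(19) = mex{1,3,1} = 0
G(20) = mex{1,0,1} = 2
G(21) = mex{0,0,2} = 1
G(22) = mex{2,1,2} = 0
P-positions are exactly the n with G(n) = 0.

0, 1, 4, 7, 8, 15, 16, 19, 22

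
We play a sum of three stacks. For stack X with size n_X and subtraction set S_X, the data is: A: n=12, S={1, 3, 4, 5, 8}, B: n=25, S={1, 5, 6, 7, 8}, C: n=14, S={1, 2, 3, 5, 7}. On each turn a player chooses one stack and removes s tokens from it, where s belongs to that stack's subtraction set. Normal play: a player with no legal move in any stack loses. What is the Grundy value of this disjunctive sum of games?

Stack A, S = {1, 3, 4, 5, 8}:
n :  0  1  2  3  4  5  6  7  8  9 10 11 12
G :  0  1  0  1  2  3  2  3  4  0  1  0  1
G_A(12) = 1.
Stack B, S = {1, 5, 6, 7, 8}:
G(0) = 0
G(1) = mex{0} = 1
G(2) = mex{1} = 0
G(3) = mex{0} = 1
G(4) = mex{1} = 0
G(5) = mex{0,0} = 1
G(6) = mex{1,1,0} = 2
G(7) = mex{2,0,1,0} = 3
G(8) = mex{3,1,0,1,0} = 2
G(9) = mex{2,0,1,0,1} = 3
G(10) = mex{3,1,0,1,0} = 2
G(11) = mex{2,2,1,0,1} = 3
G(12) = mex{3,3,2,1,0} = 4
G(13) = mex{4,2,3,2,1} = 0
G(14) = mex{0,3,2,3,2} = 1
G(15) = mex{1,2,3,2,3} = 0
G(16) = mex{0,3,2,3,2} = 1
G(17) = mex{1,4,3,2,3} = 0
G(18) = mex{0,0,4,3,2} = 1
G(19) = mex{1,1,0,4,3} = 2
G(20) = mex{2,0,1,0,4} = 3
G(21) = mex{3,1,0,1,0} = 2
G(22) = mex{2,0,1,0,1} = 3
G(23) = mex{3,1,0,1,0} = 2
G(24) = mex{2,2,1,0,1} = 3
G(25) = mex{3,3,2,1,0} = 4
G_B(25) = 4.
Stack C, S = {1, 2, 3, 5, 7}:
G(0) = 0
G(1) = mex{0} = 1
G(2) = mex{1,0} = 2
G(3) = mex{2,1,0} = 3
G(4) = mex{3,2,1} = 0
G(5) = mex{0,3,2,0} = 1
G(6) = mex{1,0,3,1} = 2
G(7) = mex{2,1,0,2,0} = 3
G(8) = mex{3,2,1,3,1} = 0
G(9) = mex{0,3,2,0,2} = 1
G(10) = mex{1,0,3,1,3} = 2
G(11) = mex{2,1,0,2,0} = 3
G(12) = mex{3,2,1,3,1} = 0
G(13) = mex{0,3,2,0,2} = 1
G(14) = mex{1,0,3,1,3} = 2
G_C(14) = 2.
Combined Grundy value = 1 ⊕ 4 ⊕ 2 = 7.

7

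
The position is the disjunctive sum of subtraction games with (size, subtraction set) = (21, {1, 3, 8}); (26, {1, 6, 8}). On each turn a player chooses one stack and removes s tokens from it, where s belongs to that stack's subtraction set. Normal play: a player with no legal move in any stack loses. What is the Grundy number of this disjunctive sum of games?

Stack A, S = {1, 3, 8}:
n :  0  1  2  3  4  5  6  7  8  9 10 11 12 13 14 15 16 17 18 19 20 21
G :  0  1  0  1  0  1  0  1  2  3  2  0  1  0  1  0  1  0  1  2  3  2
G_A(21) = 2.
Stack B, S = {1, 6, 8}:
G(0) = 0
G(1) = mex{0} = 1
G(2) = mex{1} = 0
G(3) = mex{0} = 1
G(4) = mex{1} = 0
G(5) = mex{0} = 1
G(6) = mex{1,0} = 2
G(7) = mex{2,1} = 0
G(8) = mex{0,0,0} = 1
G(9) = mex{1,1,1} = 0
G(10) = mex{0,0,0} = 1
G(11) = mex{1,1,1} = 0
G(12) = mex{0,2,0} = 1
G(13) = mex{1,0,1} = 2
G(14) = mex{2,1,2} = 0
G(15) = mex{0,0,0} = 1
G(16) = mex{1,1,1} = 0
G(17) = mex{0,0,0} = 1
G(18) = mex{1,1,1} = 0
G(19) = mex{0,2,0} = 1
G(20) = mex{1,0,1} = 2
G(21) = mex{2,1,2} = 0
G(22) = mex{0,0,0} = 1
G(23) = mex{1,1,1} = 0
G(24) = mex{0,0,0} = 1
G(25) = mex{1,1,1} = 0
G(26) = mex{0,2,0} = 1
G_B(26) = 1.
Combined Grundy value = 2 ⊕ 1 = 3.

3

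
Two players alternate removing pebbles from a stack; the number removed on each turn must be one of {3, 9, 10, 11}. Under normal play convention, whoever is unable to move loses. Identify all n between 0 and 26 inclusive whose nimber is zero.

0, 1, 2, 6, 7, 8, 14, 20, 21, 22, 26

n :  0  1  2  3  4  5  6  7  8  9 10 11 12 13 14 15 16 17 18 19 20 21 22 23 24 25 26
G :  0  0  0  1  1  1  0  0  0  1  1  1  2  2  0  3  3  1  2  2  0  0  0  1  1  1  0
P-positions are exactly the n with G(n) = 0.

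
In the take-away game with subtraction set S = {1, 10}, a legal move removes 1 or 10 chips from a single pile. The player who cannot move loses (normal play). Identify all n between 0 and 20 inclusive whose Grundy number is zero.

0, 2, 4, 6, 8, 11, 13, 15, 17, 19

n :  0  1  2  3  4  5  6  7  8  9 10 11 12 13 14 15 16 17 18 19 20
G :  0  1  0  1  0  1  0  1  0  1  2  0  1  0  1  0  1  0  1  0  1
P-positions are exactly the n with G(n) = 0.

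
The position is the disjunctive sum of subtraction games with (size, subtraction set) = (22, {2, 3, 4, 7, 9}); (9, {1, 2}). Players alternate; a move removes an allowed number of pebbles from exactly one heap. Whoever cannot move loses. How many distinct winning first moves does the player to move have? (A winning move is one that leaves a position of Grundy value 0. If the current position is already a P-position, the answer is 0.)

Heap A, S = {2, 3, 4, 7, 9}:
G(0) = 0
G(1) = mex{} = 0
G(2) = mex{0} = 1
G(3) = mex{0,0} = 1
G(4) = mex{1,0,0} = 2
G(5) = mex{1,1,0} = 2
G(6) = mex{2,1,1} = 0
G(7) = mex{2,2,1,0} = 3
G(8) = mex{0,2,2,0} = 1
G(9) = mex{3,0,2,1,0} = 4
G(10) = mex{1,3,0,1,0} = 2
G(11) = mex{4,1,3,2,1} = 0
G(12) = mex{2,4,1,2,1} = 0
G(13) = mex{0,2,4,0,2} = 1
G(14) = mex{0,0,2,3,2} = 1
G(15) = mex{1,0,0,1,0} = 2
G(16) = mex{1,1,0,4,3} = 2
G(17) = mex{2,1,1,2,1} = 0
G(18) = mex{2,2,1,0,4} = 3
G(19) = mex{0,2,2,0,2} = 1
G(20) = mex{3,0,2,1,0} = 4
G(21) = mex{1,3,0,1,0} = 2
G(22) = mex{4,1,3,2,1} = 0
G_A(22) = 0.
Heap B, S = {1, 2}:
n : 0 1 2 3 4 5 6 7 8 9
G : 0 1 2 0 1 2 0 1 2 0
G_B(9) = 0.
Combined Grundy value = 0 ⊕ 0 = 0.
A winning move leaves total XOR = 0, i.e. changes one component's Grundy value g to g ⊕ X where X is the current total.
Heap A: target g' = 0⊕0 = 0, but every legal move changes the Grundy value (mex property), so 0 moves.
Heap B: target g' = 0⊕0 = 0, but every legal move changes the Grundy value (mex property), so 0 moves.

0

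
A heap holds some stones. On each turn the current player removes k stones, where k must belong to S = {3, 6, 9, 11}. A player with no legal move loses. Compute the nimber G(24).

n :  0  1  2  3  4  5  6  7  8  9 10 11 12 13 14 15 16 17 18 19 20 21 22 23 24
G :  0  0  0  1  1  1  2  2  2  3  3  3  4  4  0  0  0  1  1  1  2  2  2  3  3

3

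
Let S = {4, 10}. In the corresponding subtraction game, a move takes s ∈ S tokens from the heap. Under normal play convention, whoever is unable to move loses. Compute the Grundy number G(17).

G(0) = 0
G(1) = mex{} = 0
G(2) = mex{} = 0
G(3) = mex{} = 0
G(4) = mex{0} = 1
G(5) = mex{0} = 1
G(6) = mex{0} = 1
G(7) = mex{0} = 1
G(8) = mex{1} = 0
G(9) = mex{1} = 0
G(10) = mex{1,0} = 2
G(11) = mex{1,0} = 2
G(12) = mex{0,0} = 1
G(13) = mex{0,0} = 1
G(14) = mex{2,1} = 0
G(15) = mex{2,1} = 0
G(16) = mex{1,1} = 0
G(17) = mex{1,1} = 0

0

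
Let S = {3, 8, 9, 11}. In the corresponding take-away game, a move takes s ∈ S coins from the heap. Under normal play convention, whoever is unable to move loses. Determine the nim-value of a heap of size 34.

G(0) = 0
G(1) = mex{} = 0
G(2) = mex{} = 0
G(3) = mex{0} = 1
G(4) = mex{0} = 1
G(5) = mex{0} = 1
G(6) = mex{1} = 0
G(7) = mex{1} = 0
G(8) = mex{1,0} = 2
G(9) = mex{0,0,0} = 1
G(10) = mex{0,0,0} = 1
G(11) = mex{2,1,0,0} = 3
G(12) = mex{1,1,1,0} = 2
G(13) = mex{1,1,1,0} = 2
G(14) = mex{3,0,1,1} = 2
G(15) = mex{2,0,0,1} = 3
G(16) = mex{2,2,0,1} = 3
G(17) = mex{2,1,2,0} = 3
G(18) = mex{3,1,1,0} = 2
G(19) = mex{3,3,1,2} = 0
G(20) = mex{3,2,3,1} = 0
G(21) = mex{2,2,2,1} = 0
G(22) = mex{0,2,2,3} = 1
G(23) = mex{0,3,2,2} = 1
G(24) = mex{0,3,3,2} = 1
G(25) = mex{1,3,3,2} = 0
G(26) = mex{1,2,3,3} = 0
G(27) = mex{1,0,2,3} = 4
G(28) = mex{0,0,0,3} = 1
G(29) = mex{0,0,0,2} = 1
G(30) = mex{4,1,0,0} = 2
G(31) = mex{1,1,1,0} = 2
G(32) = mex{1,1,1,0} = 2
G(33) = mex{2,0,1,1} = 3
G(34) = mex{2,0,0,1} = 3

3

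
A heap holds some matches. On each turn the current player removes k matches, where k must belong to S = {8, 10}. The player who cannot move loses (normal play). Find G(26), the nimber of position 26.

n :  0  1  2  3  4  5  6  7  8  9 10 11 12 13 14 15 16 17 18 19 20 21 22 23 24 25 26
G :  0  0  0  0  0  0  0  0  1  1  1  1  1  1  1  1  2  2  0  0  0  0  0  0  0  0  1

1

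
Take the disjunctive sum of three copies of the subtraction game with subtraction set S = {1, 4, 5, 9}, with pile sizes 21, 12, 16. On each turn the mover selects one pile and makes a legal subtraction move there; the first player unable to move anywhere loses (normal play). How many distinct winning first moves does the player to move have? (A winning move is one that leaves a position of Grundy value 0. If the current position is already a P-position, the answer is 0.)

All piles use S = {1, 4, 5, 9}:
G(0) = 0
G(1) = mex{0} = 1
G(2) = mex{1} = 0
G(3) = mex{0} = 1
G(4) = mex{1,0} = 2
G(5) = mex{2,1,0} = 3
G(6) = mex{3,0,1} = 2
G(7) = mex{2,1,0} = 3
G(8) = mex{3,2,1} = 0
G(9) = mex{0,3,2,0} = 1
G(10) = mex{1,2,3,1} = 0
G(11) = mex{0,3,2,0} = 1
G(12) = mex{1,0,3,1} = 2
G(13) = mex{2,1,0,2} = 3
G(14) = mex{3,0,1,3} = 2
G(15) = mex{2,1,0,2} = 3
G(16) = mex{3,2,1,3} = 0
G(17) = mex{0,3,2,0} = 1
G(18) = mex{1,2,3,1} = 0
G(19) = mex{0,3,2,0} = 1
G(20) = mex{1,0,3,1} = 2
G(21) = mex{2,1,0,2} = 3
Pile A: G(21) = 3.
Pile B: G(12) = 2.
Pile C: G(16) = 0.
Combined Grundy value = 3 ⊕ 2 ⊕ 0 = 1.
A winning move leaves total XOR = 0, i.e. changes one component's Grundy value g to g ⊕ X where X is the current total.
Pile A: need g' = 3⊕1 = 2. Options: 21−1→G=2, 21−4→G=1, 21−5→G=0, 21−9→G=2. Hits: 2.
Pile B: need g' = 2⊕1 = 3. Options: 12−1→G=1, 12−4→G=0, 12−5→G=3, 12−9→G=1. Hits: 1.
Pile C: need g' = 0⊕1 = 1. Options: 16−1→G=3, 16−4→G=2, 16−5→G=1, 16−9→G=3. Hits: 1.

4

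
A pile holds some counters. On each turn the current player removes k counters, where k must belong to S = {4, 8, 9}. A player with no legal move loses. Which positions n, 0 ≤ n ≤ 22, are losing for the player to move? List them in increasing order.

0, 1, 2, 3, 13, 14, 15, 16

G(0) = 0
G(1) = mex{} = 0
G(2) = mex{} = 0
G(3) = mex{} = 0
G(4) = mex{0} = 1
G(5) = mex{0} = 1
G(6) = mex{0} = 1
G(7) = mex{0} = 1
G(8) = mex{1,0} = 2
G(9) = mex{1,0,0} = 2
G(10) = mex{1,0,0} = 2
G(11) = mex{1,0,0} = 2
G(12) = mex{2,1,0} = 3
G(13) = mex{2,1,1} = 0
G(14) = mex{2,1,1} = 0
G(15) = mex{2,1,1} = 0
G(16) = mex{3,2,1} = 0
G(17) = mex{0,2,2} = 1
G(18) = mex{0,2,2} = 1
G(19) = mex{0,2,2} = 1
G(20) = mex{0,3,2} = 1
G(21) = mex{1,0,3} = 2
G(22) = mex{1,0,0} = 2
P-positions are exactly the n with G(n) = 0.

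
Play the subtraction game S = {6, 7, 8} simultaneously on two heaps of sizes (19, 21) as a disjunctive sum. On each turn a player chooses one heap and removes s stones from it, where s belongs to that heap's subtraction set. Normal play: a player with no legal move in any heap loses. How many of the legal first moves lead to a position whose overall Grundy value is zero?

3

All heaps use S = {6, 7, 8}:
G(0) = 0
G(1) = mex{} = 0
G(2) = mex{} = 0
G(3) = mex{} = 0
G(4) = mex{} = 0
G(5) = mex{} = 0
G(6) = mex{0} = 1
G(7) = mex{0,0} = 1
G(8) = mex{0,0,0} = 1
G(9) = mex{0,0,0} = 1
G(10) = mex{0,0,0} = 1
G(11) = mex{0,0,0} = 1
G(12) = mex{1,0,0} = 2
G(13) = mex{1,1,0} = 2
G(14) = mex{1,1,1} = 0
G(15) = mex{1,1,1} = 0
G(16) = mex{1,1,1} = 0
G(17) = mex{1,1,1} = 0
G(18) = mex{2,1,1} = 0
G(19) = mex{2,2,1} = 0
G(20) = mex{0,2,2} = 1
G(21) = mex{0,0,2} = 1
Heap A: G(19) = 0.
Heap B: G(21) = 1.
Combined Grundy value = 0 ⊕ 1 = 1.
A winning move leaves total XOR = 0, i.e. changes one component's Grundy value g to g ⊕ X where X is the current total.
Heap A: need g' = 0⊕1 = 1. Options: 19−6→G=2, 19−7→G=2, 19−8→G=1. Hits: 1.
Heap B: need g' = 1⊕1 = 0. Options: 21−6→G=0, 21−7→G=0, 21−8→G=2. Hits: 2.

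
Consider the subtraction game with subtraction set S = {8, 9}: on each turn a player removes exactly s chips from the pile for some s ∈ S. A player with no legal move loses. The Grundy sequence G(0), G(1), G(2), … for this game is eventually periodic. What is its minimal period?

n :  0  1  2  3  4  5  6  7  8  9 10 11 12 13 14 15 16 17 18 19 20 21 22 23 24 25 26 27 28 29 30 31 32 33 34 35
G :  0  0  0  0  0  0  0  0  1  1  1  1  1  1  1  1  2  0  0  0  0  0  0  0  0  1  1  1  1  1  1  1  1  2  0  0
G(n+17) = G(n) holds for n = 0,…,8 (a full window of length max(S) = 9), so the sequence is purely periodic with period 17.

17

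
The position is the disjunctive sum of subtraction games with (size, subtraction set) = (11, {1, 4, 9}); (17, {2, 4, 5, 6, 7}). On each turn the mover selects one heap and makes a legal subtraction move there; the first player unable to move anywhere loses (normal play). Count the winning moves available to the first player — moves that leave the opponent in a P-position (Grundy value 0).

2

Heap A, S = {1, 4, 9}:
G(0) = 0
G(1) = mex{0} = 1
G(2) = mex{1} = 0
G(3) = mex{0} = 1
G(4) = mex{1,0} = 2
G(5) = mex{2,1} = 0
G(6) = mex{0,0} = 1
G(7) = mex{1,1} = 0
G(8) = mex{0,2} = 1
G(9) = mex{1,0,0} = 2
G(10) = mex{2,1,1} = 0
G(11) = mex{0,0,0} = 1
G_A(11) = 1.
Heap B, S = {2, 4, 5, 6, 7}:
n :  0  1  2  3  4  5  6  7  8  9 10 11 12 13 14 15 16 17
G :  0  0  1  1  2  2  3  3  4  0  0  1  1  2  2  3  3  4
G_B(17) = 4.
Combined Grundy value = 1 ⊕ 4 = 5.
A winning move leaves total XOR = 0, i.e. changes one component's Grundy value g to g ⊕ X where X is the current total.
Heap A: need g' = 1⊕5 = 4. Options: 11−1→G=0, 11−4→G=0, 11−9→G=0. Hits: 0.
Heap B: need g' = 4⊕5 = 1. Options: 17−2→G=3, 17−4→G=2, 17−5→G=1, 17−6→G=1, 17−7→G=0. Hits: 2.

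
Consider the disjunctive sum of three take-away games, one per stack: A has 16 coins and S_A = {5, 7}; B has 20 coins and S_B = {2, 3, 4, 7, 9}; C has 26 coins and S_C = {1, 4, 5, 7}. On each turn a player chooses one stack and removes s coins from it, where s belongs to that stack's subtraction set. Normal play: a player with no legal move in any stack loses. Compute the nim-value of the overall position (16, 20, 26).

Stack A, S = {5, 7}:
n :  0  1  2  3  4  5  6  7  8  9 10 11 12 13 14 15 16
G :  0  0  0  0  0  1  1  1  1  1  2  2  0  0  0  0  0
G_A(16) = 0.
Stack B, S = {2, 3, 4, 7, 9}:
n :  0  1  2  3  4  5  6  7  8  9 10 11 12 13 14 15 16 17 18 19 20
G :  0  0  1  1  2  2  0  3  1  4  2  0  0  1  1  2  2  0  3  1  4
G_B(20) = 4.
Stack C, S = {1, 4, 5, 7}:
G(0) = 0
G(1) = mex{0} = 1
G(2) = mex{1} = 0
G(3) = mex{0} = 1
G(4) = mex{1,0} = 2
G(5) = mex{2,1,0} = 3
G(6) = mex{3,0,1} = 2
G(7) = mex{2,1,0,0} = 3
G(8) = mex{3,2,1,1} = 0
G(9) = mex{0,3,2,0} = 1
G(10) = mex{1,2,3,1} = 0
G(11) = mex{0,3,2,2} = 1
G(12) = mex{1,0,3,3} = 2
G(13) = mex{2,1,0,2} = 3
G(14) = mex{3,0,1,3} = 2
G(15) = mex{2,1,0,0} = 3
G(16) = mex{3,2,1,1} = 0
G(17) = mex{0,3,2,0} = 1
G(18) = mex{1,2,3,1} = 0
G(19) = mex{0,3,2,2} = 1
G(20) = mex{1,0,3,3} = 2
G(21) = mex{2,1,0,2} = 3
G(22) = mex{3,0,1,3} = 2
G(23) = mex{2,1,0,0} = 3
G(24) = mex{3,2,1,1} = 0
G(25) = mex{0,3,2,0} = 1
G(26) = mex{1,2,3,1} = 0
G_C(26) = 0.
Combined Grundy value = 0 ⊕ 4 ⊕ 0 = 4.

4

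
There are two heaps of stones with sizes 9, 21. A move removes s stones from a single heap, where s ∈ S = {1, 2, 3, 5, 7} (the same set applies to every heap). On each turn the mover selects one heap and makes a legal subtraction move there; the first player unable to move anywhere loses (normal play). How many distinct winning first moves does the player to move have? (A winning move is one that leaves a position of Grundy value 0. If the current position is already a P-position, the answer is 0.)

All heaps use S = {1, 2, 3, 5, 7}:
n :  0  1  2  3  4  5  6  7  8  9 10 11 12 13 14 15 16 17 18 19 20 21
G :  0  1  2  3  0  1  2  3  0  1  2  3  0  1  2  3  0  1  2  3  0  1
Heap A: G(9) = 1.
Heap B: G(21) = 1.
Combined Grundy value = 1 ⊕ 1 = 0.
A winning move leaves total XOR = 0, i.e. changes one component's Grundy value g to g ⊕ X where X is the current total.
Heap A: target g' = 1⊕0 = 1, but every legal move changes the Grundy value (mex property), so 0 moves.
Heap B: target g' = 1⊕0 = 1, but every legal move changes the Grundy value (mex property), so 0 moves.

0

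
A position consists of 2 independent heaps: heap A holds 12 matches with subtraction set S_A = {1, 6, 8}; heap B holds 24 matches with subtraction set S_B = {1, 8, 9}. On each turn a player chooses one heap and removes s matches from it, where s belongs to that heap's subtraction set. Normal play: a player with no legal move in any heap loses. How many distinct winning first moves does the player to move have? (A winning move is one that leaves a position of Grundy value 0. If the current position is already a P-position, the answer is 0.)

Heap A, S = {1, 6, 8}:
n :  0  1  2  3  4  5  6  7  8  9 10 11 12
G :  0  1  0  1  0  1  2  0  1  0  1  0  1
G_A(12) = 1.
Heap B, S = {1, 8, 9}:
G(0) = 0
G(1) = mex{0} = 1
G(2) = mex{1} = 0
G(3) = mex{0} = 1
G(4) = mex{1} = 0
G(5) = mex{0} = 1
G(6) = mex{1} = 0
G(7) = mex{0} = 1
G(8) = mex{1,0} = 2
G(9) = mex{2,1,0} = 3
G(10) = mex{3,0,1} = 2
G(11) = mex{2,1,0} = 3
G(12) = mex{3,0,1} = 2
G(13) = mex{2,1,0} = 3
G(14) = mex{3,0,1} = 2
G(15) = mex{2,1,0} = 3
G(16) = mex{3,2,1} = 0
G(17) = mex{0,3,2} = 1
G(18) = mex{1,2,3} = 0
G(19) = mex{0,3,2} = 1
G(20) = mex{1,2,3} = 0
G(21) = mex{0,3,2} = 1
G(22) = mex{1,2,3} = 0
G(23) = mex{0,3,2} = 1
G(24) = mex{1,0,3} = 2
G_B(24) = 2.
Combined Grundy value = 1 ⊕ 2 = 3.
A winning move leaves total XOR = 0, i.e. changes one component's Grundy value g to g ⊕ X where X is the current total.
Heap A: need g' = 1⊕3 = 2. Options: 12−1→G=0, 12−6→G=2, 12−8→G=0. Hits: 1.
Heap B: need g' = 2⊕3 = 1. Options: 24−1→G=1, 24−8→G=0, 24−9→G=3. Hits: 1.

2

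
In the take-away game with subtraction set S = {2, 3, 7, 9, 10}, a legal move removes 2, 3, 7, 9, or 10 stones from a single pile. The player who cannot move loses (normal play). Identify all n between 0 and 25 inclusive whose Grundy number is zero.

0, 1, 5, 6, 17, 18, 22, 23

G(0) = 0
G(1) = mex{} = 0
G(2) = mex{0} = 1
G(3) = mex{0,0} = 1
G(4) = mex{1,0} = 2
G(5) = mex{1,1} = 0
G(6) = mex{2,1} = 0
G(7) = mex{0,2,0} = 1
G(8) = mex{0,0,0} = 1
G(9) = mex{1,0,1,0} = 2
G(10) = mex{1,1,1,0,0} = 2
G(11) = mex{2,1,2,1,0} = 3
G(12) = mex{2,2,0,1,1} = 3
G(13) = mex{3,2,0,2,1} = 4
G(14) = mex{3,3,1,0,2} = 4
G(15) = mex{4,3,1,0,0} = 2
G(16) = mex{4,4,2,1,0} = 3
G(17) = mex{2,4,2,1,1} = 0
G(18) = mex{3,2,3,2,1} = 0
G(19) = mex{0,3,3,2,2} = 1
G(20) = mex{0,0,4,3,2} = 1
G(21) = mex{1,0,4,3,3} = 2
G(22) = mex{1,1,2,4,3} = 0
G(23) = mex{2,1,3,4,4} = 0
G(24) = mex{0,2,0,2,4} = 1
G(25) = mex{0,0,0,3,2} = 1
P-positions are exactly the n with G(n) = 0.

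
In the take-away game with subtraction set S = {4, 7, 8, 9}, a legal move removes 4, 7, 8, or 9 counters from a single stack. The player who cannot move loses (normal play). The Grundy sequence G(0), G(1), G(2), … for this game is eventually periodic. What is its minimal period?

13

G(0) = 0
G(1) = mex{} = 0
G(2) = mex{} = 0
G(3) = mex{} = 0
G(4) = mex{0} = 1
G(5) = mex{0} = 1
G(6) = mex{0} = 1
G(7) = mex{0,0} = 1
G(8) = mex{1,0,0} = 2
G(9) = mex{1,0,0,0} = 2
G(10) = mex{1,0,0,0} = 2
G(11) = mex{1,1,0,0} = 2
G(12) = mex{2,1,1,0} = 3
G(13) = mex{2,1,1,1} = 0
G(14) = mex{2,1,1,1} = 0
G(15) = mex{2,2,1,1} = 0
G(16) = mex{3,2,2,1} = 0
G(17) = mex{0,2,2,2} = 1
G(18) = mex{0,2,2,2} = 1
G(19) = mex{0,3,2,2} = 1
G(20) = mex{0,0,3,2} = 1
G(21) = mex{1,0,0,3} = 2
G(22) = mex{1,0,0,0} = 2
G(23) = mex{1,0,0,0} = 2
G(24) = mex{1,1,0,0} = 2
G(25) = mex{2,1,1,0} = 3
G(26) = mex{2,1,1,1} = 0
G(27) = mex{2,1,1,1} = 0
G(n+13) = G(n) holds for n = 0,…,8 (a full window of length max(S) = 9), so the sequence is purely periodic with period 13.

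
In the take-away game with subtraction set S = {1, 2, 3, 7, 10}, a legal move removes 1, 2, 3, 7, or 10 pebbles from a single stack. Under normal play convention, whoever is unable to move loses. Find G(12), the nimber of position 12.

G(0) = 0
G(1) = mex{0} = 1
G(2) = mex{1,0} = 2
G(3) = mex{2,1,0} = 3
G(4) = mex{3,2,1} = 0
G(5) = mex{0,3,2} = 1
G(6) = mex{1,0,3} = 2
G(7) = mex{2,1,0,0} = 3
G(8) = mex{3,2,1,1} = 0
G(9) = mex{0,3,2,2} = 1
G(10) = mex{1,0,3,3,0} = 2
G(11) = mex{2,1,0,0,1} = 3
G(12) = mex{3,2,1,1,2} = 0

0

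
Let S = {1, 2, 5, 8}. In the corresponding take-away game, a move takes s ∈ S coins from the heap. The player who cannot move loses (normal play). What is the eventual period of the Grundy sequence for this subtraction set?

n :  0  1  2  3  4  5  6  7  8  9 10 11 12 13 14
G :  0  1  2  0  1  2  0  1  2  0  1  2  0  1  2
G(n+3) = G(n) holds for n = 0,…,7 (a full window of length max(S) = 8), so the sequence is purely periodic with period 3.

3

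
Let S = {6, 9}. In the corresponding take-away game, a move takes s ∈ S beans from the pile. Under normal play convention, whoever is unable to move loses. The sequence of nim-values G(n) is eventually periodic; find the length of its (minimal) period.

15

n :  0  1  2  3  4  5  6  7  8  9 10 11 12 13 14 15 16 17 18 19 20 21 22 23 24 25 26 27 28 29 30 31
G :  0  0  0  0  0  0  1  1  1  1  1  1  2  2  2  0  0  0  0  0  0  1  1  1  1  1  1  2  2  2  0  0
G(n+15) = G(n) holds for n = 0,…,8 (a full window of length max(S) = 9), so the sequence is purely periodic with period 15.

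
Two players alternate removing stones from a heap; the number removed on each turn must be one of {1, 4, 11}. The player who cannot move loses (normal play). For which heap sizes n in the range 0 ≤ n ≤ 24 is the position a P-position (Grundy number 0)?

0, 2, 5, 7, 10, 12, 15, 17, 20, 22

G(0) = 0
G(1) = mex{0} = 1
G(2) = mex{1} = 0
G(3) = mex{0} = 1
G(4) = mex{1,0} = 2
G(5) = mex{2,1} = 0
G(6) = mex{0,0} = 1
G(7) = mex{1,1} = 0
G(8) = mex{0,2} = 1
G(9) = mex{1,0} = 2
G(10) = mex{2,1} = 0
G(11) = mex{0,0,0} = 1
G(12) = mex{1,1,1} = 0
G(13) = mex{0,2,0} = 1
G(14) = mex{1,0,1} = 2
G(15) = mex{2,1,2} = 0
G(16) = mex{0,0,0} = 1
G(17) = mex{1,1,1} = 0
G(18) = mex{0,2,0} = 1
G(19) = mex{1,0,1} = 2
G(20) = mex{2,1,2} = 0
G(21) = mex{0,0,0} = 1
G(22) = mex{1,1,1} = 0
G(23) = mex{0,2,0} = 1
G(24) = mex{1,0,1} = 2
P-positions are exactly the n with G(n) = 0.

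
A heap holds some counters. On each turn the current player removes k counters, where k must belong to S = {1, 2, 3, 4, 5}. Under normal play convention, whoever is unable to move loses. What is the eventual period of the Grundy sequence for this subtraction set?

n :  0  1  2  3  4  5  6  7  8  9 10 11 12 13 14
G :  0  1  2  3  4  5  0  1  2  3  4  5  0  1  2
G(n+6) = G(n) holds for n = 0,…,4 (a full window of length max(S) = 5), so the sequence is purely periodic with period 6.

6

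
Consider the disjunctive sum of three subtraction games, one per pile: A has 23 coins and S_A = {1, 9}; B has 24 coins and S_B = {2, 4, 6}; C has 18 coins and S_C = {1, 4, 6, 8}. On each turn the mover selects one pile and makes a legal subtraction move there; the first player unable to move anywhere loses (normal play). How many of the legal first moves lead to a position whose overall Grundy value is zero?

0

Pile A, S = {1, 9}:
n :  0  1  2  3  4  5  6  7  8  9 10 11 12 13 14 15 16 17 18 19 20 21 22 23
G :  0  1  0  1  0  1  0  1  0  1  0  1  0  1  0  1  0  1  0  1  0  1  0  1
G_A(23) = 1.
Pile B, S = {2, 4, 6}:
n :  0  1  2  3  4  5  6  7  8  9 10 11 12 13 14 15 16 17 18 19 20 21 22 23 24
G :  0  0  1  1  2  2  3  3  0  0  1  1  2  2  3  3  0  0  1  1  2  2  3  3  0
G_B(24) = 0.
Pile C, S = {1, 4, 6, 8}:
n :  0  1  2  3  4  5  6  7  8  9 10 11 12 13 14 15 16 17 18
G :  0  1  0  1  2  0  1  0  1  2  3  2  0  1  0  1  2  0  1
G_C(18) = 1.
Combined Grundy value = 1 ⊕ 0 ⊕ 1 = 0.
A winning move leaves total XOR = 0, i.e. changes one component's Grundy value g to g ⊕ X where X is the current total.
Pile A: target g' = 1⊕0 = 1, but every legal move changes the Grundy value (mex property), so 0 moves.
Pile B: target g' = 0⊕0 = 0, but every legal move changes the Grundy value (mex property), so 0 moves.
Pile C: target g' = 1⊕0 = 1, but every legal move changes the Grundy value (mex property), so 0 moves.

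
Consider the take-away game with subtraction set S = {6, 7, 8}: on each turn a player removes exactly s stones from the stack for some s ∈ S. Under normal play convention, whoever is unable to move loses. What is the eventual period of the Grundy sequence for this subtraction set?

n :  0  1  2  3  4  5  6  7  8  9 10 11 12 13 14 15 16 17 18 19 20 21 22 23 24 25 26 27 28 29
G :  0  0  0  0  0  0  1  1  1  1  1  1  2  2  0  0  0  0  0  0  1  1  1  1  1  1  2  2  0  0
G(n+14) = G(n) holds for n = 0,…,7 (a full window of length max(S) = 8), so the sequence is purely periodic with period 14.

14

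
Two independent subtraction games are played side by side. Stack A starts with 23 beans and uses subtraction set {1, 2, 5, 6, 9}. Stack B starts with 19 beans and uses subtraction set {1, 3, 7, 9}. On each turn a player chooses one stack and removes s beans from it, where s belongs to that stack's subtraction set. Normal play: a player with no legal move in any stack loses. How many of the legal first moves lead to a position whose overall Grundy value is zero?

Stack A, S = {1, 2, 5, 6, 9}:
G(0) = 0
G(1) = mex{0} = 1
G(2) = mex{1,0} = 2
G(3) = mex{2,1} = 0
G(4) = mex{0,2} = 1
G(5) = mex{1,0,0} = 2
G(6) = mex{2,1,1,0} = 3
G(7) = mex{3,2,2,1} = 0
G(8) = mex{0,3,0,2} = 1
G(9) = mex{1,0,1,0,0} = 2
G(10) = mex{2,1,2,1,1} = 0
G(11) = mex{0,2,3,2,2} = 1
G(12) = mex{1,0,0,3,0} = 2
G(13) = mex{2,1,1,0,1} = 3
G(14) = mex{3,2,2,1,2} = 0
G(15) = mex{0,3,0,2,3} = 1
G(16) = mex{1,0,1,0,0} = 2
G(17) = mex{2,1,2,1,1} = 0
G(18) = mex{0,2,3,2,2} = 1
G(19) = mex{1,0,0,3,0} = 2
G(20) = mex{2,1,1,0,1} = 3
G(21) = mex{3,2,2,1,2} = 0
G(22) = mex{0,3,0,2,3} = 1
G(23) = mex{1,0,1,0,0} = 2
G_A(23) = 2.
Stack B, S = {1, 3, 7, 9}:
G(0) = 0
G(1) = mex{0} = 1
G(2) = mex{1} = 0
G(3) = mex{0,0} = 1
G(4) = mex{1,1} = 0
G(5) = mex{0,0} = 1
G(6) = mex{1,1} = 0
G(7) = mex{0,0,0} = 1
G(8) = mex{1,1,1} = 0
G(9) = mex{0,0,0,0} = 1
G(10) = mex{1,1,1,1} = 0
G(11) = mex{0,0,0,0} = 1
G(12) = mex{1,1,1,1} = 0
G(13) = mex{0,0,0,0} = 1
G(14) = mex{1,1,1,1} = 0
G(15) = mex{0,0,0,0} = 1
G(16) = mex{1,1,1,1} = 0
G(17) = mex{0,0,0,0} = 1
G(18) = mex{1,1,1,1} = 0
G(19) = mex{0,0,0,0} = 1
G_B(19) = 1.
Combined Grundy value = 2 ⊕ 1 = 3.
A winning move leaves total XOR = 0, i.e. changes one component's Grundy value g to g ⊕ X where X is the current total.
Stack A: need g' = 2⊕3 = 1. Options: 23−1→G=1, 23−2→G=0, 23−5→G=1, 23−6→G=0, 23−9→G=0. Hits: 2.
Stack B: need g' = 1⊕3 = 2. Options: 19−1→G=0, 19−3→G=0, 19−7→G=0, 19−9→G=0. Hits: 0.

2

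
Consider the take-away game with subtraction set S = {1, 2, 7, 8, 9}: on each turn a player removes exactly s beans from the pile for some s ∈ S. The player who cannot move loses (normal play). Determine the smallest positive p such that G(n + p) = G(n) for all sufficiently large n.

G(0) = 0
G(1) = mex{0} = 1
G(2) = mex{1,0} = 2
G(3) = mex{2,1} = 0
G(4) = mex{0,2} = 1
G(5) = mex{1,0} = 2
G(6) = mex{2,1} = 0
G(7) = mex{0,2,0} = 1
G(8) = mex{1,0,1,0} = 2
G(9) = mex{2,1,2,1,0} = 3
G(10) = mex{3,2,0,2,1} = 4
G(11) = mex{4,3,1,0,2} = 5
G(12) = mex{5,4,2,1,0} = 3
G(13) = mex{3,5,0,2,1} = 4
G(14) = mex{4,3,1,0,2} = 5
G(15) = mex{5,4,2,1,0} = 3
G(16) = mex{3,5,3,2,1} = 0
G(17) = mex{0,3,4,3,2} = 1
G(18) = mex{1,0,5,4,3} = 2
G(19) = mex{2,1,3,5,4} = 0
G(20) = mex{0,2,4,3,5} = 1
G(21) = mex{1,0,5,4,3} = 2
G(22) = mex{2,1,3,5,4} = 0
G(23) = mex{0,2,0,3,5} = 1
G(24) = mex{1,0,1,0,3} = 2
G(25) = mex{2,1,2,1,0} = 3
G(26) = mex{3,2,0,2,1} = 4
G(27) = mex{4,3,1,0,2} = 5
G(28) = mex{5,4,2,1,0} = 3
G(29) = mex{3,5,0,2,1} = 4
G(30) = mex{4,3,1,0,2} = 5
G(31) = mex{5,4,2,1,0} = 3
G(32) = mex{3,5,3,2,1} = 0
G(33) = mex{0,3,4,3,2} = 1
G(n+16) = G(n) holds for n = 0,…,8 (a full window of length max(S) = 9), so the sequence is purely periodic with period 16.

16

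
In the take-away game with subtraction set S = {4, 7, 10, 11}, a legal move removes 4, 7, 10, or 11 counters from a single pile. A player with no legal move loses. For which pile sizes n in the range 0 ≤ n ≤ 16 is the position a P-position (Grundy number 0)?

G(0) = 0
G(1) = mex{} = 0
G(2) = mex{} = 0
G(3) = mex{} = 0
G(4) = mex{0} = 1
G(5) = mex{0} = 1
G(6) = mex{0} = 1
G(7) = mex{0,0} = 1
G(8) = mex{1,0} = 2
G(9) = mex{1,0} = 2
G(10) = mex{1,0,0} = 2
G(11) = mex{1,1,0,0} = 2
G(12) = mex{2,1,0,0} = 3
G(13) = mex{2,1,0,0} = 3
G(14) = mex{2,1,1,0} = 3
G(15) = mex{2,2,1,1} = 0
G(16) = mex{3,2,1,1} = 0
P-positions are exactly the n with G(n) = 0.

0, 1, 2, 3, 15, 16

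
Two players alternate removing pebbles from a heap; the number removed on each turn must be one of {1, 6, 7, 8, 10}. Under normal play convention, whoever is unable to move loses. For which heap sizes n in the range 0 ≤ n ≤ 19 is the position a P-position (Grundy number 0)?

G(0) = 0
G(1) = mex{0} = 1
G(2) = mex{1} = 0
G(3) = mex{0} = 1
G(4) = mex{1} = 0
G(5) = mex{0} = 1
G(6) = mex{1,0} = 2
G(7) = mex{2,1,0} = 3
G(8) = mex{3,0,1,0} = 2
G(9) = mex{2,1,0,1} = 3
G(10) = mex{3,0,1,0,0} = 2
G(11) = mex{2,1,0,1,1} = 3
G(12) = mex{3,2,1,0,0} = 4
G(13) = mex{4,3,2,1,1} = 0
G(14) = mex{0,2,3,2,0} = 1
G(15) = mex{1,3,2,3,1} = 0
G(16) = mex{0,2,3,2,2} = 1
G(17) = mex{1,3,2,3,3} = 0
G(18) = mex{0,4,3,2,2} = 1
G(19) = mex{1,0,4,3,3} = 2
P-positions are exactly the n with G(n) = 0.

0, 2, 4, 13, 15, 17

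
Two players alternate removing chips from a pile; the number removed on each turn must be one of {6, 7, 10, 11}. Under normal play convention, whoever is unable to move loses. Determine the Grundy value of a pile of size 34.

0

G(0) = 0
G(1) = mex{} = 0
G(2) = mex{} = 0
G(3) = mex{} = 0
G(4) = mex{} = 0
G(5) = mex{} = 0
G(6) = mex{0} = 1
G(7) = mex{0,0} = 1
G(8) = mex{0,0} = 1
G(9) = mex{0,0} = 1
G(10) = mex{0,0,0} = 1
G(11) = mex{0,0,0,0} = 1
G(12) = mex{1,0,0,0} = 2
G(13) = mex{1,1,0,0} = 2
G(14) = mex{1,1,0,0} = 2
G(15) = mex{1,1,0,0} = 2
G(16) = mex{1,1,1,0} = 2
G(17) = mex{1,1,1,1} = 0
G(18) = mex{2,1,1,1} = 0
G(19) = mex{2,2,1,1} = 0
G(20) = mex{2,2,1,1} = 0
G(21) = mex{2,2,1,1} = 0
G(22) = mex{2,2,2,1} = 0
G(23) = mex{0,2,2,2} = 1
G(24) = mex{0,0,2,2} = 1
G(25) = mex{0,0,2,2} = 1
G(26) = mex{0,0,2,2} = 1
G(27) = mex{0,0,0,2} = 1
G(28) = mex{0,0,0,0} = 1
G(29) = mex{1,0,0,0} = 2
G(30) = mex{1,1,0,0} = 2
G(31) = mex{1,1,0,0} = 2
G(32) = mex{1,1,0,0} = 2
G(33) = mex{1,1,1,0} = 2
G(34) = mex{1,1,1,1} = 0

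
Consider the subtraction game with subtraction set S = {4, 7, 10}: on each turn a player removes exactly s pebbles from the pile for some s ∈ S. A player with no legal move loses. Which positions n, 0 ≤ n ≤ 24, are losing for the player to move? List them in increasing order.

0, 1, 2, 3, 14, 15, 16, 17

G(0) = 0
G(1) = mex{} = 0
G(2) = mex{} = 0
G(3) = mex{} = 0
G(4) = mex{0} = 1
G(5) = mex{0} = 1
G(6) = mex{0} = 1
G(7) = mex{0,0} = 1
G(8) = mex{1,0} = 2
G(9) = mex{1,0} = 2
G(10) = mex{1,0,0} = 2
G(11) = mex{1,1,0} = 2
G(12) = mex{2,1,0} = 3
G(13) = mex{2,1,0} = 3
G(14) = mex{2,1,1} = 0
G(15) = mex{2,2,1} = 0
G(16) = mex{3,2,1} = 0
G(17) = mex{3,2,1} = 0
G(18) = mex{0,2,2} = 1
G(19) = mex{0,3,2} = 1
G(20) = mex{0,3,2} = 1
G(21) = mex{0,0,2} = 1
G(22) = mex{1,0,3} = 2
G(23) = mex{1,0,3} = 2
G(24) = mex{1,0,0} = 2
P-positions are exactly the n with G(n) = 0.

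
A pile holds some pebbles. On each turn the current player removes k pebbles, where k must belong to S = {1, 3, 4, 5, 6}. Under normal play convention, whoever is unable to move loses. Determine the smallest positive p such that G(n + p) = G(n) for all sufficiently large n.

n :  0  1  2  3  4  5  6  7  8  9 10 11 12 13 14 15 16 17 18 19
G :  0  1  0  1  2  3  2  3  4  0  1  0  1  2  3  2  3  4  0  1
G(n+9) = G(n) holds for n = 0,…,5 (a full window of length max(S) = 6), so the sequence is purely periodic with period 9.

9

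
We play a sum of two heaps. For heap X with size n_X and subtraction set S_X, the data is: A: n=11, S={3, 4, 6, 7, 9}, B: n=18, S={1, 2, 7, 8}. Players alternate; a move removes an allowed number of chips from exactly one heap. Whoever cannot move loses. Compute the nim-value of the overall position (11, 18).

3

Heap A, S = {3, 4, 6, 7, 9}:
n :  0  1  2  3  4  5  6  7  8  9 10 11
G :  0  0  0  1  1  1  2  2  2  3  3  3
G_A(11) = 3.
Heap B, S = {1, 2, 7, 8}:
n :  0  1  2  3  4  5  6  7  8  9 10 11 12 13 14 15 16 17 18
G :  0  1  2  0  1  2  0  1  2  0  1  2  0  1  2  0  1  2  0
G_B(18) = 0.
Combined Grundy value = 3 ⊕ 0 = 3.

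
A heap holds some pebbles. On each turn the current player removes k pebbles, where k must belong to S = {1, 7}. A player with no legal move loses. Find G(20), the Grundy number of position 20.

0

G(0) = 0
G(1) = mex{0} = 1
G(2) = mex{1} = 0
G(3) = mex{0} = 1
G(4) = mex{1} = 0
G(5) = mex{0} = 1
G(6) = mex{1} = 0
G(7) = mex{0,0} = 1
G(8) = mex{1,1} = 0
G(9) = mex{0,0} = 1
G(10) = mex{1,1} = 0
G(11) = mex{0,0} = 1
G(12) = mex{1,1} = 0
G(13) = mex{0,0} = 1
G(14) = mex{1,1} = 0
G(15) = mex{0,0} = 1
G(16) = mex{1,1} = 0
G(17) = mex{0,0} = 1
G(18) = mex{1,1} = 0
G(19) = mex{0,0} = 1
G(20) = mex{1,1} = 0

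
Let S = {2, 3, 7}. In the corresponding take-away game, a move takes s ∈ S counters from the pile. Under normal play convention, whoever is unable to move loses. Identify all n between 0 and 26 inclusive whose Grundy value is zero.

0, 1, 5, 6, 10, 11, 15, 16, 20, 21, 25, 26

G(0) = 0
G(1) = mex{} = 0
G(2) = mex{0} = 1
G(3) = mex{0,0} = 1
G(4) = mex{1,0} = 2
G(5) = mex{1,1} = 0
G(6) = mex{2,1} = 0
G(7) = mex{0,2,0} = 1
G(8) = mex{0,0,0} = 1
G(9) = mex{1,0,1} = 2
G(10) = mex{1,1,1} = 0
G(11) = mex{2,1,2} = 0
G(12) = mex{0,2,0} = 1
G(13) = mex{0,0,0} = 1
G(14) = mex{1,0,1} = 2
G(15) = mex{1,1,1} = 0
G(16) = mex{2,1,2} = 0
G(17) = mex{0,2,0} = 1
G(18) = mex{0,0,0} = 1
G(19) = mex{1,0,1} = 2
G(20) = mex{1,1,1} = 0
G(21) = mex{2,1,2} = 0
G(22) = mex{0,2,0} = 1
G(23) = mex{0,0,0} = 1
G(24) = mex{1,0,1} = 2
G(25) = mex{1,1,1} = 0
G(26) = mex{2,1,2} = 0
P-positions are exactly the n with G(n) = 0.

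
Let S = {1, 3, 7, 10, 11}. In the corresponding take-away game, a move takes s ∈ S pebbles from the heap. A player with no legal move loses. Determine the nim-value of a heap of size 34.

2

G(0) = 0
G(1) = mex{0} = 1
G(2) = mex{1} = 0
G(3) = mex{0,0} = 1
G(4) = mex{1,1} = 0
G(5) = mex{0,0} = 1
G(6) = mex{1,1} = 0
G(7) = mex{0,0,0} = 1
G(8) = mex{1,1,1} = 0
G(9) = mex{0,0,0} = 1
G(10) = mex{1,1,1,0} = 2
G(11) = mex{2,0,0,1,0} = 3
G(12) = mex{3,1,1,0,1} = 2
G(13) = mex{2,2,0,1,0} = 3
G(14) = mex{3,3,1,0,1} = 2
G(15) = mex{2,2,0,1,0} = 3
G(16) = mex{3,3,1,0,1} = 2
G(17) = mex{2,2,2,1,0} = 3
G(18) = mex{3,3,3,0,1} = 2
G(19) = mex{2,2,2,1,0} = 3
G(20) = mex{3,3,3,2,1} = 0
G(21) = mex{0,2,2,3,2} = 1
G(22) = mex{1,3,3,2,3} = 0
G(23) = mex{0,0,2,3,2} = 1
G(24) = mex{1,1,3,2,3} = 0
G(25) = mex{0,0,2,3,2} = 1
G(26) = mex{1,1,3,2,3} = 0
G(27) = mex{0,0,0,3,2} = 1
G(28) = mex{1,1,1,2,3} = 0
G(29) = mex{0,0,0,3,2} = 1
G(30) = mex{1,1,1,0,3} = 2
G(31) = mex{2,0,0,1,0} = 3
G(32) = mex{3,1,1,0,1} = 2
G(33) = mex{2,2,0,1,0} = 3
G(34) = mex{3,3,1,0,1} = 2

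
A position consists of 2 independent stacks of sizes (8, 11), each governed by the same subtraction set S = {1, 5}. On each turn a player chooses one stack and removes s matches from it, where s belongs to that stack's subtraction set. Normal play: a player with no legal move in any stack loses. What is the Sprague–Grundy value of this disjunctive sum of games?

All stacks use S = {1, 5}:
n :  0  1  2  3  4  5  6  7  8  9 10 11
G :  0  1  0  1  0  1  0  1  0  1  0  1
Stack A: G(8) = 0.
Stack B: G(11) = 1.
Combined Grundy value = 0 ⊕ 1 = 1.

1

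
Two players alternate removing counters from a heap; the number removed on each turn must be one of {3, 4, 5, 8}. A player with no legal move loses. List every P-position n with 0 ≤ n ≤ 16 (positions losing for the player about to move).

G(0) = 0
G(1) = mex{} = 0
G(2) = mex{} = 0
G(3) = mex{0} = 1
G(4) = mex{0,0} = 1
G(5) = mex{0,0,0} = 1
G(6) = mex{1,0,0} = 2
G(7) = mex{1,1,0} = 2
G(8) = mex{1,1,1,0} = 2
G(9) = mex{2,1,1,0} = 3
G(10) = mex{2,2,1,0} = 3
G(11) = mex{2,2,2,1} = 0
G(12) = mex{3,2,2,1} = 0
G(13) = mex{3,3,2,1} = 0
G(14) = mex{0,3,3,2} = 1
G(15) = mex{0,0,3,2} = 1
G(16) = mex{0,0,0,2} = 1
P-positions are exactly the n with G(n) = 0.

0, 1, 2, 11, 12, 13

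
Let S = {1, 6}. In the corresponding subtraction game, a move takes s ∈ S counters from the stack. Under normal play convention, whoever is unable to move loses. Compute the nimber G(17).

1

n :  0  1  2  3  4  5  6  7  8  9 10 11 12 13 14 15 16 17
G :  0  1  0  1  0  1  2  0  1  0  1  0  1  2  0  1  0  1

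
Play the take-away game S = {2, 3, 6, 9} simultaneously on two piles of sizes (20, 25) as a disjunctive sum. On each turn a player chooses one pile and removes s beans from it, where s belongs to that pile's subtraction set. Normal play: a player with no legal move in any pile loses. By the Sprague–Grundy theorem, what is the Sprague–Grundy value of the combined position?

2

All piles use S = {2, 3, 6, 9}:
G(0) = 0
G(1) = mex{} = 0
G(2) = mex{0} = 1
G(3) = mex{0,0} = 1
G(4) = mex{1,0} = 2
G(5) = mex{1,1} = 0
G(6) = mex{2,1,0} = 3
G(7) = mex{0,2,0} = 1
G(8) = mex{3,0,1} = 2
G(9) = mex{1,3,1,0} = 2
G(10) = mex{2,1,2,0} = 3
G(11) = mex{2,2,0,1} = 3
G(12) = mex{3,2,3,1} = 0
G(13) = mex{3,3,1,2} = 0
G(14) = mex{0,3,2,0} = 1
G(15) = mex{0,0,2,3} = 1
G(16) = mex{1,0,3,1} = 2
G(17) = mex{1,1,3,2} = 0
G(18) = mex{2,1,0,2} = 3
G(19) = mex{0,2,0,3} = 1
G(20) = mex{3,0,1,3} = 2
G(21) = mex{1,3,1,0} = 2
G(22) = mex{2,1,2,0} = 3
G(23) = mex{2,2,0,1} = 3
G(24) = mex{3,2,3,1} = 0
G(25) = mex{3,3,1,2} = 0
Pile A: G(20) = 2.
Pile B: G(25) = 0.
Combined Grundy value = 2 ⊕ 0 = 2.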